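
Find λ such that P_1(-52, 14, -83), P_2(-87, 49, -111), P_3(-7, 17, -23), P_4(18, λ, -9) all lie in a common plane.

Normal to plane P_1P_2P_3: n = (2184, 840, -1680); plane equation n·P = 37632.
Requiring n·P_4 = 37632: (840)λ + (54432) = 37632.
So λ = -20.

-20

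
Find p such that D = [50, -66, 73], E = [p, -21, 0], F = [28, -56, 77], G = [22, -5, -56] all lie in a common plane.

The points are coplanar iff DE · (DF × DG) = 0.
Expanding, this is linear in p: (-1534)p + (21476) = 0.
So p = 14.

14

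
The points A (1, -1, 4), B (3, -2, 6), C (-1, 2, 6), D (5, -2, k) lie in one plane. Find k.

Coplanarity ⇔ det[AB; AC; AD] = 0.
Expanding, this is linear in k: (4)k + (-40) = 0.
So k = 10.

10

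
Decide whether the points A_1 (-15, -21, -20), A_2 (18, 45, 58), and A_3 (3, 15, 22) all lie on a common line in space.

No

A_1A_2 = (33, 66, 78), A_1A_3 = (18, 36, 42).
A_1A_2 × A_1A_3 = (-36, 18, 0).
The cross product is nonzero, so the points do not lie on one line.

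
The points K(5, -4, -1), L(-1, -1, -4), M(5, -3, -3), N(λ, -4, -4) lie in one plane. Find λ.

Coplanarity ⇔ det[KL; KM; KN] = 0.
Expanding, this is linear in λ: (-3)λ + (33) = 0.
So λ = 11.

11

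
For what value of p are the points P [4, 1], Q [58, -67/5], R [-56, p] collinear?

Collinearity: (R − P) must be parallel to (Q − P) = (54, -72/5).
Cross-multiplying the components: (p − 1)·(54) = (-60)·(-72/5).
Solving gives p = 17.

17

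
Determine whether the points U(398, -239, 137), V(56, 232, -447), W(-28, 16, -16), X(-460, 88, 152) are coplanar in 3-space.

Yes

A normal to the plane through U, V, W is n = UV × UW = (76857, 196458, 113436).
The plane has equation n·P = -823644. For X: n·X = -823644.
Equal, so X lies in the plane and all four are coplanar.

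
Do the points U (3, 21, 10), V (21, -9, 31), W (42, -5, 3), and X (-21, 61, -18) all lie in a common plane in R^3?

Yes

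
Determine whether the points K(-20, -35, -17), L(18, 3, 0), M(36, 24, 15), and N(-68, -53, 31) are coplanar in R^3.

Yes

The four points are coplanar iff the 3×3 determinant with rows KL, KM, KN is zero.
Rows: (38, 38, 17), (56, 59, 32), (-48, -18, 48).
Expanding along the first row: (38)(3408) − (38)(4224) + (17)(1824) = 0.
Zero determinant ⇒ coplanar.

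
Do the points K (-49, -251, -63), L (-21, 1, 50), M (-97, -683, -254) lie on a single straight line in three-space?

KL = (28, 252, 113), KM = (-48, -432, -191).
KL × KM = (684, -76, 0).
The cross product is nonzero, so the points do not lie on one line.

No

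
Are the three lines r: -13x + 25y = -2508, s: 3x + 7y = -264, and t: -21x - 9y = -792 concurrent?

Yes

Intersecting r and s: solving the 2×2 system gives (x, y) = (66, -66).
Substitute into t: (-21)(66) + (-9)(-66) = -792.
This equals -792, so (66, -66) lies on all three lines and they are concurrent.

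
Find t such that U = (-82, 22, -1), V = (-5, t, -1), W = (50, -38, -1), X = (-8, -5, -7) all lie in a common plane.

The points are coplanar iff UV · (UW × UX) = 0.
Expanding, this is linear in t: (792)t + (10296) = 0.
So t = -13.

-13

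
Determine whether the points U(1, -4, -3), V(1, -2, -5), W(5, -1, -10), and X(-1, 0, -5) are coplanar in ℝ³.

With U as base: UV = (0, 2, -2), UW = (4, 3, -7), UX = (-2, 4, -2).
UW × UX = (22, 22, 22).
UV · (UW × UX) = 0.
The scalar triple product vanishes, so the four points are coplanar.

Yes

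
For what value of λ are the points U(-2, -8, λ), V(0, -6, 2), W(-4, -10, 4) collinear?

3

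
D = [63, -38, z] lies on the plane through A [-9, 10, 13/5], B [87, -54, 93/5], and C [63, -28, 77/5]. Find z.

73/5

Coplanarity requires AB · (AC × AD) = 0.
AB = (96, -64, 16), AC = (72, -38, 64/5); the triple product is linear in z with coefficient 960 and constant term -14016.
Setting it to zero: z = 73/5.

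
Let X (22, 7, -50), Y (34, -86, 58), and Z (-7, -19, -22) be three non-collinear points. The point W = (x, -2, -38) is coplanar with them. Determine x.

Coplanarity requires XY · (XZ × XW) = 0.
XY = (12, -93, 108), XZ = (-29, -26, 28); the triple product is linear in x with coefficient 204 and constant term -9384.
Setting it to zero: x = 46.

46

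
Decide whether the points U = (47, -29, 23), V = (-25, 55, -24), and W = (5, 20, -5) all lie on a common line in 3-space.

UV = (-72, 84, -47), UW = (-42, 49, -28).
UV × UW = (-49, -42, 0).
The cross product is nonzero, so the points do not lie on one line.

No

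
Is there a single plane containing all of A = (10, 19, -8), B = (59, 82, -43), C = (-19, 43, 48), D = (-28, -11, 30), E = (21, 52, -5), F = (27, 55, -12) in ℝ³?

The plane through A, B, C has normal n = AB × AC = (4368, -1729, 3003) and equation n·P = -13195.
Checking the remaining points: n·D = -13195, n·E = -13195, n·F = -13195.
All equal -13195, so all 6 points lie in one plane.

Yes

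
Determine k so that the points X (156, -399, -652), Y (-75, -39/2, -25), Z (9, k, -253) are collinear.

-315/2

Direction XY = (-231, 759/2, 627). From the x-coordinate of Z, the parameter along the line is τ = (9 − 156)/(-231) = 7/11.
Then k = (-399) + 7/11·(759/2) = -315/2.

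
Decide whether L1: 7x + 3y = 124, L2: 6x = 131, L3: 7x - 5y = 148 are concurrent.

The three lines meet at one point iff the augmented coefficient matrix [aᵢ bᵢ cᵢ] has rank < 3, i.e. its determinant vanishes.
Here the determinant is 952.
Nonzero, so no common point exists.

No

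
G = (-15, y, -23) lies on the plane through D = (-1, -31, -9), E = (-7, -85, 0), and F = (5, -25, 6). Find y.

-87

Coplanarity requires DE · (DF × DG) = 0.
DE = (-6, -54, 9), DF = (6, 6, 15); the triple product is linear in y with coefficient 144 and constant term 12528.
Setting it to zero: y = -87.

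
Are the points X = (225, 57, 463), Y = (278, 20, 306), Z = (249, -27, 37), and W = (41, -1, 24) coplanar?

Yes

The four points are coplanar iff the 3×3 determinant with rows XY, XZ, XW is zero.
Rows: (53, -37, -157), (24, -84, -426), (-184, -58, -439).
Expanding along the first row: (53)(12168) − (-37)(-88920) + (-157)(-16848) = 0.
Zero determinant ⇒ coplanar.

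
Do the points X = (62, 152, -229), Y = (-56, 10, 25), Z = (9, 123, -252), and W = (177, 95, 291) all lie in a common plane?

The four points are coplanar iff the 3×3 determinant with rows XY, XZ, XW is zero.
Rows: (-118, -142, 254), (-53, -29, -23), (115, -57, 520).
Expanding along the first row: (-118)(-16391) − (-142)(-24915) + (254)(6356) = 10632.
Nonzero ⇒ not coplanar.

No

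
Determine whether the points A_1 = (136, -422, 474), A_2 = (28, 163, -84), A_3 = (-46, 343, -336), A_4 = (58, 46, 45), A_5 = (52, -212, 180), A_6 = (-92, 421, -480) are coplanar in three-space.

No

The plane through A_1, A_2, A_3 has normal n = A_1A_2 × A_1A_3 = (-46980, 14076, 23850) and equation n·P = -1024452.
Checking the remaining points: n·A_4 = -1004094, n·A_5 = -1134072, n·A_6 = -1199844.
Since n·A_4 = -1004094 ≠ -1024452, A_4 is off the plane and the points are not all coplanar.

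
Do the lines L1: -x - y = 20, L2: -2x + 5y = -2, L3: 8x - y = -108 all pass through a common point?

No

The three lines meet at one point iff the augmented coefficient matrix [aᵢ bᵢ cᵢ] has rank < 3, i.e. its determinant vanishes.
Here the determinant is 14.
Nonzero, so no common point exists.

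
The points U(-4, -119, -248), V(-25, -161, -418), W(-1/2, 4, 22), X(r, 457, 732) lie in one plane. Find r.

-60

Normal to plane UVW: n = (9570, 5075, -2436); plane equation n·P = -38077.
Requiring n·X = -38077: (9570)r + (536123) = -38077.
So r = -60.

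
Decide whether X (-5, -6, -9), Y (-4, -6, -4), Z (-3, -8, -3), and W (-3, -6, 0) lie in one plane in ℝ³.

No

A normal to the plane through X, Y, Z is n = XY × XZ = (10, 4, -2).
The plane has equation n·P = -56. For W: n·W = -54.
-54 ≠ -56, so W is off the plane.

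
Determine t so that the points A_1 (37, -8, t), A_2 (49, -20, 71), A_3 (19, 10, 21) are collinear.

Direction A_2A_3 = (-30, 30, -50). From the x-coordinate of A_1, the parameter along the line is τ = (37 − 49)/(-30) = 2/5.
Then t = 71 + 2/5·(-50) = 51.

51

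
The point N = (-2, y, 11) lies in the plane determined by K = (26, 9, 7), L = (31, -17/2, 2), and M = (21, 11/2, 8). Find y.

Coplanarity requires KL · (KM × KN) = 0.
KL = (5, -35/2, -5), KM = (-5, -7/2, 1); the triple product is linear in y with coefficient 20 and constant term 380.
Setting it to zero: y = -19.

-19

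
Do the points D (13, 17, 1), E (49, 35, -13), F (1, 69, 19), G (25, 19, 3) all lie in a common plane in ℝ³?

No

With D as base: DE = (36, 18, -14), DF = (-12, 52, 18), DG = (12, 2, 2).
DF × DG = (68, 240, -648).
DE · (DF × DG) = 15840.
Since 15840 ≠ 0, the four points are not coplanar.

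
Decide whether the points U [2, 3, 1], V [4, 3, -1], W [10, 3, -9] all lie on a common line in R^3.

UV = (2, 0, -2), UW = (8, 0, -10).
Comparing components 3 and 1: (-2)(8) − (2)(-10) = 4 ≠ 0, so UV and UW are not parallel and the points are not collinear.

No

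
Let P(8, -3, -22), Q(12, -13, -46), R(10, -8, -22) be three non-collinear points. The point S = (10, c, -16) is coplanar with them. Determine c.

A normal to the plane is n = PQ × PR = (-120, -48, 0).
S lies in the plane iff n · PS = 0.
This gives (-48)c + (-384) = 0, so c = -8.

-8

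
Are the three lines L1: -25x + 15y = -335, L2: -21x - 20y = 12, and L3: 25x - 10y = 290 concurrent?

Yes

Lines aᵢx + bᵢy = cᵢ with pairwise distinct directions are concurrent exactly when det[aᵢ bᵢ cᵢ] = 0.
Here the determinant is 0.
It vanishes, so the lines are concurrent at (8, -9).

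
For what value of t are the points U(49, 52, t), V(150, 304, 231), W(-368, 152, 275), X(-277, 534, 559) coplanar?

57

The points are coplanar iff UV · (UW × UX) = 0.
Expanding, this is linear in t: (184044)t + (-10490508) = 0.
So t = 57.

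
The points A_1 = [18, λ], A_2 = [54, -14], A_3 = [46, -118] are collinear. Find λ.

Collinearity: (A_1 − A_2) must be parallel to (A_3 − A_2) = (-8, -104).
Cross-multiplying the components: (λ − (-14))·(-8) = (-36)·(-104).
Solving gives λ = -482.

-482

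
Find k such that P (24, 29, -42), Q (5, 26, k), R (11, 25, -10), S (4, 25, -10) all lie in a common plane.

Normal to plane PRS: n = (0, -224, -28); plane equation n·X = -5320.
Requiring n·Q = -5320: (-28)k + (-5824) = -5320.
So k = -18.

-18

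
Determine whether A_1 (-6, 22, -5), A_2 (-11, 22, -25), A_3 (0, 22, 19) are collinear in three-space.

A_1A_2 = (-5, 0, -20), A_1A_3 = (6, 0, 24).
Each component of A_1A_3 is -6/5 times the corresponding component of A_1A_2, so A_1A_3 = -6/5·A_1A_2 and the points are collinear.

Yes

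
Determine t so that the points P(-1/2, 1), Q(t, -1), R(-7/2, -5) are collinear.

The three points are collinear iff det[PQ; PR] = 0.
This determinant is linear in t: (-6)t + (-9) = 0, so t = -3/2.

-3/2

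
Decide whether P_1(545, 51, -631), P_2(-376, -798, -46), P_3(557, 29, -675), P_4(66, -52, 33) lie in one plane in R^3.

The four points are coplanar iff the 3×3 determinant with rows P_1P_2, P_1P_3, P_1P_4 is zero.
Rows: (-921, -849, 585), (12, -22, -44), (-479, -103, 664).
Expanding along the first row: (-921)(-19140) − (-849)(-13108) + (585)(-11774) = -388542.
Nonzero ⇒ not coplanar.

No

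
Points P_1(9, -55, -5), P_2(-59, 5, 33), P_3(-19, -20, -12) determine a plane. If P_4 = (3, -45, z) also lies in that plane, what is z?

-12

Coplanarity requires P_1P_2 · (P_1P_3 × P_1P_4) = 0.
P_1P_2 = (-68, 60, 38), P_1P_3 = (-28, 35, -7); the triple product is linear in z with coefficient -700 and constant term -8400.
Setting it to zero: z = -12.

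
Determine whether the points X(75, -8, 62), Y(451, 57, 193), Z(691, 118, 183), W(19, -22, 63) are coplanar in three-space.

No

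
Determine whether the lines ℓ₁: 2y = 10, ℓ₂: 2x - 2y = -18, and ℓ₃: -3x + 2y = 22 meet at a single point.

Intersecting ℓ₁ and ℓ₂: solving the 2×2 system gives (x, y) = (-4, 5).
Substitute into ℓ₃: (-3)(-4) + (2)(5) = 22.
This equals 22, so (-4, 5) lies on all three lines and they are concurrent.

Yes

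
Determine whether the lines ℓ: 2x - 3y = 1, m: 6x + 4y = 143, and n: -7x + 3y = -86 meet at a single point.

Intersecting ℓ and m: solving the 2×2 system gives (x, y) = (433/26, 140/13).
Substitute into n: (-7)(433/26) + (3)(140/13) = -2191/26.
But n requires -86 ≠ -2191/26, so the three lines have no common point.

No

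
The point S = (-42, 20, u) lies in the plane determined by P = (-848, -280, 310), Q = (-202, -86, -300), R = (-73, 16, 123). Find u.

The plane through P, Q, R has equation 144282x − 351948y + 40866z = -11137236.
Substituting S: (40866)u + (-13098804) = -11137236, so u = 48.

48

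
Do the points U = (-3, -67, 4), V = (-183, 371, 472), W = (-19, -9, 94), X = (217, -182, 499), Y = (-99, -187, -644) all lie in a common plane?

Yes

The plane through U, V, W has normal n = UV × UW = (12276, 8712, -3432) and equation n·P = -634260.
Checking the remaining points: n·X = -634260, n·Y = -634260.
All equal -634260, so all 5 points lie in one plane.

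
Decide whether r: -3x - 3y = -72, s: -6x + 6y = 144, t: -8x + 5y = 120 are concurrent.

Yes

Intersecting r and s: solving the 2×2 system gives (x, y) = (0, 24).
Substitute into t: (-8)(0) + (5)(24) = 120.
This equals 120, so (0, 24) lies on all three lines and they are concurrent.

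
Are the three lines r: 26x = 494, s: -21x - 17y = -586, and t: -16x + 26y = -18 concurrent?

Yes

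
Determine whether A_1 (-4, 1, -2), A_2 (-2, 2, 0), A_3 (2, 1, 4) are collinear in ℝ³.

No

A_1A_2 = (2, 1, 2), A_1A_3 = (6, 0, 6).
A_1A_2 × A_1A_3 = (6, 0, -6).
The cross product is nonzero, so the points do not lie on one line.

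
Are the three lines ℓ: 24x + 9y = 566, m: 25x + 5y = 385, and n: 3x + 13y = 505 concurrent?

No

The three lines meet at one point iff the augmented coefficient matrix [aᵢ bᵢ cᵢ] has rank < 3, i.e. its determinant vanishes.
Here the determinant is 12710.
Nonzero, so no common point exists.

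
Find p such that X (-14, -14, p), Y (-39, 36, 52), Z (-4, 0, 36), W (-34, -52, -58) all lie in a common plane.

9

The points are coplanar iff XY · (XZ × XW) = 0.
Expanding, this is linear in p: (2900)p + (-26100) = 0.
So p = 9.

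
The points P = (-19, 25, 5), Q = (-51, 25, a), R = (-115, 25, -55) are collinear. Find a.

-15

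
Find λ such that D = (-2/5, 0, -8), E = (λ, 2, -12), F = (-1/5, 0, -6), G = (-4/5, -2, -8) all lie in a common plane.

-2/5

The points are coplanar iff DE · (DF × DG) = 0.
Expanding, this is linear in λ: (4)λ + (8/5) = 0.
So λ = -2/5.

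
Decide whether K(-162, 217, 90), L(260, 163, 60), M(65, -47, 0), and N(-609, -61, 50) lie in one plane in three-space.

No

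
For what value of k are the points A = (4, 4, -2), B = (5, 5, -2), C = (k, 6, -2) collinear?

6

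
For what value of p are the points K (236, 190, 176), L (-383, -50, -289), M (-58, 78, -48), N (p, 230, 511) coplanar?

528

Normal to plane KLM: n = (1680, -1946, -1232); plane equation n·P = -190092.
Requiring n·N = -190092: (1680)p + (-1077132) = -190092.
So p = 528.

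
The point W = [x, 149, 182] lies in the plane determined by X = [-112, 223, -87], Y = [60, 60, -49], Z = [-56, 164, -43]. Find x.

-86

Coplanarity requires XY · (XZ × XW) = 0.
XY = (172, -163, 38), XZ = (56, -59, 44); the triple product is linear in x with coefficient -4930 and constant term -423980.
Setting it to zero: x = -86.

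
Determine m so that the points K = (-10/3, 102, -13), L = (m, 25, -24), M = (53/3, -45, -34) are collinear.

23/3

Collinearity requires KL × KM = 0; each component is linear in m.
The y-component gives (21)m + (-161) = 0, so m = 23/3.
The remaining components then also vanish.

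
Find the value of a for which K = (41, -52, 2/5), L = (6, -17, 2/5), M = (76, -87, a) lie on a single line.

2/5

Collinearity requires KL × KM = 0; each component is linear in a.
The x-component gives (35)a + (-14) = 0, so a = 2/5.
The remaining components then also vanish.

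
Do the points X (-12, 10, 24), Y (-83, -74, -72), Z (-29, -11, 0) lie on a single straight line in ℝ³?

XY = (-71, -84, -96), XZ = (-17, -21, -24).
XY × XZ = (0, -72, 63).
The cross product is nonzero, so the points do not lie on one line.

No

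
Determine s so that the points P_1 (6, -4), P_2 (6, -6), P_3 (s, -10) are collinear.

The three points are collinear iff det[P_1P_2; P_1P_3] = 0.
This determinant is linear in s: (2)s + (-12) = 0, so s = 6.

6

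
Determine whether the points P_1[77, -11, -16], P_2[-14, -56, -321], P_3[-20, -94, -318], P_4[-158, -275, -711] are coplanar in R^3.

With P_1 as base: P_1P_2 = (-91, -45, -305), P_1P_3 = (-97, -83, -302), P_1P_4 = (-235, -264, -695).
P_1P_3 × P_1P_4 = (-22043, 3555, 6103).
P_1P_2 · (P_1P_3 × P_1P_4) = -15477.
Since -15477 ≠ 0, the four points are not coplanar.

No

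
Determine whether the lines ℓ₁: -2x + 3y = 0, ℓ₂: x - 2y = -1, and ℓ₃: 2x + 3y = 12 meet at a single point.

Lines aᵢx + bᵢy = cᵢ with pairwise distinct directions are concurrent exactly when det[aᵢ bᵢ cᵢ] = 0.
Here the determinant is 0.
It vanishes, so the lines are concurrent at (3, 2).

Yes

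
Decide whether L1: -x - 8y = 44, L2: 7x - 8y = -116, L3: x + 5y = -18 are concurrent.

No

Intersecting L1 and L2: solving the 2×2 system gives (x, y) = (-20, -3).
Substitute into L3: (1)(-20) + (5)(-3) = -35.
But L3 requires -18 ≠ -35, so the three lines have no common point.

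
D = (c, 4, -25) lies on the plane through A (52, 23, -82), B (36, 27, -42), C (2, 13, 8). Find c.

11

The plane through A, B, C has equation 760x − 560y + 360z = -2880.
Substituting D: (760)c + (-11240) = -2880, so c = 11.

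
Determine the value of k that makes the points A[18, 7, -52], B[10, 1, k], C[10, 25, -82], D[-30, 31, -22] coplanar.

Coplanarity ⇔ det[AB; AC; AD] = 0.
Expanding, this is linear in k: (672)k + (14784) = 0.
So k = -22.

-22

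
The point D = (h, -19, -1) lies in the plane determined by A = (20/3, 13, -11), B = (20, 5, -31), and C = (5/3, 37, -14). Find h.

10

Coplanarity requires AB · (AC × AD) = 0.
AB = (40/3, -8, -20), AC = (-5, 24, -3); the triple product is linear in h with coefficient 504 and constant term -5040.
Setting it to zero: h = 10.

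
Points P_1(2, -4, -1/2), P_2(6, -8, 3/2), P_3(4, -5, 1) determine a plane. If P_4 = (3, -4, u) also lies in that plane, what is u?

1/2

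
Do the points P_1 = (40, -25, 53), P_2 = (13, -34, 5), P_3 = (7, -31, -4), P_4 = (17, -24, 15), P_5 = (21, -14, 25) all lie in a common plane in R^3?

The plane through P_1, P_2, P_3 has normal n = P_1P_2 × P_1P_3 = (225, 45, -135) and equation n·P = 720.
Checking the remaining points: n·P_4 = 720, n·P_5 = 720.
All equal 720, so all 5 points lie in one plane.

Yes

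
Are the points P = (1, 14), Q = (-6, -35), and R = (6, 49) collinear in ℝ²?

PQ = (-7, -49), PR = (5, 35).
Twice the signed area of △PQR is (-7)(35) − (-49)(5) = 0.
The triangle is degenerate (zero area), so the points are collinear.

Yes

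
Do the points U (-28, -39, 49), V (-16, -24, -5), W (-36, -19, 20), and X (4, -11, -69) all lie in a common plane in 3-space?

Yes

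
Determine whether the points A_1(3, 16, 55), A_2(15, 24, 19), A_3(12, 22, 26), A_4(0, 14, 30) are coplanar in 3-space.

A normal to the plane through A_1, A_2, A_3 is n = A_1A_2 × A_1A_3 = (-16, 24, 0).
The plane has equation n·P = 336. For A_4: n·A_4 = 336.
Equal, so A_4 lies in the plane and all four are coplanar.

Yes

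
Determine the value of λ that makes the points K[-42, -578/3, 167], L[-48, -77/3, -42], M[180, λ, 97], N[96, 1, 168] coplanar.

Coplanarity ⇔ det[KL; KM; KN] = 0.
Expanding, this is linear in λ: (28836)λ + (-5161644) = 0.
So λ = 179.

179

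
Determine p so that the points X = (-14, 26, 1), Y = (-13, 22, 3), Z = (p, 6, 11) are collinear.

Collinearity requires XY × XZ = 0; each component is linear in p.
The y-component gives (2)p + (18) = 0, so p = -9.
The remaining components then also vanish.

-9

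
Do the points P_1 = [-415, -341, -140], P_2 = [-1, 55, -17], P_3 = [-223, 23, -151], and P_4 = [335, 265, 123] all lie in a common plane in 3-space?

A normal to the plane through P_1, P_2, P_3 is n = P_1P_2 × P_1P_3 = (-49128, 28170, 74664).
The plane has equation n·P = 329190. For P_4: n·P_4 = 190842.
190842 ≠ 329190, so P_4 is off the plane.

No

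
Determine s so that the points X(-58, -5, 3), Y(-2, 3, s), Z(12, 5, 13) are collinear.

Direction XZ = (70, 10, 10). From the x-coordinate of Y, the parameter along the line is τ = (-2 − (-58))/70 = 4/5.
Then s = 3 + 4/5·(10) = 11.

11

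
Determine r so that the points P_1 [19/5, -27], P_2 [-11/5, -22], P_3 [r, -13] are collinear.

Collinearity: (P_3 − P_1) must be parallel to (P_2 − P_1) = (-6, 5).
Cross-multiplying the components: (r − 19/5)·(5) = (14)·(-6).
Solving gives r = -13.

-13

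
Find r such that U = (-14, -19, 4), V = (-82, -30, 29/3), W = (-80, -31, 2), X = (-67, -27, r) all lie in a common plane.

35/3

Normal to plane UVW: n = (90, -510, 90); plane equation n·P = 8790.
Requiring n·X = 8790: (90)r + (7740) = 8790.
So r = 35/3.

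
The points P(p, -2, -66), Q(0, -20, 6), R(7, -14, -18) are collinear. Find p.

21

Direction QR = (7, 6, -24). From the y-coordinate of P, the parameter along the line is τ = (-2 − (-20))/6 = 3.
Then p = 0 + 3·(7) = 21.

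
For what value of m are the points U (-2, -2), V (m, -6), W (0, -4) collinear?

2

The three points are collinear iff det[UV; UW] = 0.
This determinant is linear in m: (-2)m + (4) = 0, so m = 2.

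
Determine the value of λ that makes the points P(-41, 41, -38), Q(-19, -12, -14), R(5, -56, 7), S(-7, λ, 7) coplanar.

Normal to plane PQR: n = (-57, 114, 304); plane equation n·X = -4541.
Requiring n·S = -4541: (114)λ + (2527) = -4541.
So λ = -62.

-62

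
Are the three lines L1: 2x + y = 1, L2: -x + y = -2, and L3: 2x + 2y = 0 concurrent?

Yes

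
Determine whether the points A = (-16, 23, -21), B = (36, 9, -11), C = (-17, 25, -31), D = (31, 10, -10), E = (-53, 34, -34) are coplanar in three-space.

Yes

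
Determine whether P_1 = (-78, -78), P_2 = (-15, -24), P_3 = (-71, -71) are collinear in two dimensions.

P_1P_2 = (63, 54), P_1P_3 = (7, 7).
Twice the signed area of △P_1P_2P_3 is (63)(7) − (54)(7) = 63.
The area is nonzero, so the three points are not collinear.

No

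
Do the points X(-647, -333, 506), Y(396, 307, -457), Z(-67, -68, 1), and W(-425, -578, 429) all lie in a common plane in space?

Yes

A normal to the plane through X, Y, Z is n = XY × XZ = (-68005, -31825, -94805).
The plane has equation n·P = 6625630. For W: n·W = 6625630.
Equal, so W lies in the plane and all four are coplanar.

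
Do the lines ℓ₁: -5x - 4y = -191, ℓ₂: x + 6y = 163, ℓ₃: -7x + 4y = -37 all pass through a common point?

Intersecting ℓ₁ and ℓ₂: solving the 2×2 system gives (x, y) = (19, 24).
Substitute into ℓ₃: (-7)(19) + (4)(24) = -37.
This equals -37, so (19, 24) lies on all three lines and they are concurrent.

Yes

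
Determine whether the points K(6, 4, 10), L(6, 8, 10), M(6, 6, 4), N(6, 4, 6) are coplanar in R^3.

Yes

With K as base: KL = (0, 4, 0), KM = (0, 2, -6), KN = (0, 0, -4).
KM × KN = (-8, 0, 0).
KL · (KM × KN) = 0.
The scalar triple product vanishes, so the four points are coplanar.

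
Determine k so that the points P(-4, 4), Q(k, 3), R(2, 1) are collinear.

Collinearity: (Q − P) must be parallel to (R − P) = (6, -3).
Cross-multiplying the components: (k − (-4))·(-3) = (-1)·(6).
Solving gives k = -2.

-2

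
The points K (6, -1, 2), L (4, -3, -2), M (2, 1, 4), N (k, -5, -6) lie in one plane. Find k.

Normal to plane KLM: n = (4, 20, -12); plane equation n·P = -20.
Requiring n·N = -20: (4)k + (-28) = -20.
So k = 2.

2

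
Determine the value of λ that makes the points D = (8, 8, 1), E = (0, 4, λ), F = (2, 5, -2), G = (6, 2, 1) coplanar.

-3

Coplanarity ⇔ det[DE; DF; DG] = 0.
Expanding, this is linear in λ: (30)λ + (90) = 0.
So λ = -3.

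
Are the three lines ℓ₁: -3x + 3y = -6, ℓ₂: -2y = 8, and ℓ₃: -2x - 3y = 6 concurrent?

The three lines meet at one point iff the augmented coefficient matrix [aᵢ bᵢ cᵢ] has rank < 3, i.e. its determinant vanishes.
Here the determinant is -60.
Nonzero, so no common point exists.

No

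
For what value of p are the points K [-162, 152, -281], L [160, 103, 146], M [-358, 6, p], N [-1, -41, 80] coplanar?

-387

Normal to plane KLN: n = (64722, -47495, -54257); plane equation n·P = -2457987.
Requiring n·M = -2457987: (-54257)p + (-23455446) = -2457987.
So p = -387.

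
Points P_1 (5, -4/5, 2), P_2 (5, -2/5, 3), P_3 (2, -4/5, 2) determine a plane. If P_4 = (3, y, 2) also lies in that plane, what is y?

-4/5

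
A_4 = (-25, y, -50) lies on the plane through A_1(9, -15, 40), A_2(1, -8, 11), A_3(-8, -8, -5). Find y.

-1

Coplanarity requires A_1A_2 · (A_1A_3 × A_1A_4) = 0.
A_1A_2 = (-8, 7, -29), A_1A_3 = (-17, 7, -45); the triple product is linear in y with coefficient 133 and constant term 133.
Setting it to zero: y = -1.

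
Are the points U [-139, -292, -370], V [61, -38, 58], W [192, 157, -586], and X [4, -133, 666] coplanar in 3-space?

Yes

A normal to the plane through U, V, W is n = UV × UW = (-247036, 184868, 5726).
The plane has equation n·P = -21762072. For X: n·X = -21762072.
Equal, so X lies in the plane and all four are coplanar.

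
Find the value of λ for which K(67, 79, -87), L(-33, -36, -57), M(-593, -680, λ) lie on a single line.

111

Direction KL = (-100, -115, 30). From the x-coordinate of M, the parameter along the line is τ = (-593 − 67)/(-100) = 33/5.
Then λ = (-87) + 33/5·(30) = 111.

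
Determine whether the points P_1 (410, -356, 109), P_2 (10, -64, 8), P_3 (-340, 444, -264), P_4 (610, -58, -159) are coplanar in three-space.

No

With P_1 as base: P_1P_2 = (-400, 292, -101), P_1P_3 = (-750, 800, -373), P_1P_4 = (200, 298, -268).
P_1P_3 × P_1P_4 = (-103246, -275600, -383500).
P_1P_2 · (P_1P_3 × P_1P_4) = -443300.
Since -443300 ≠ 0, the four points are not coplanar.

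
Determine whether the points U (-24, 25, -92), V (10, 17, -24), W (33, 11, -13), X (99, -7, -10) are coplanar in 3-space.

A normal to the plane through U, V, W is n = UV × UW = (320, 1190, -20).
The plane has equation n·P = 23910. For X: n·X = 23550.
23550 ≠ 23910, so X is off the plane.

No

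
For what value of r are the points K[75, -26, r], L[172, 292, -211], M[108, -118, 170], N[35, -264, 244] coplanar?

79/3

Coplanarity ⇔ det[KL; KM; KN] = 0.
Expanding, this is linear in r: (20586)r + (-542098) = 0.
So r = 79/3.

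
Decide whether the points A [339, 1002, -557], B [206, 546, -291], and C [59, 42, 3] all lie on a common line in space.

AB = (-133, -456, 266), AC = (-280, -960, 560).
Each component of AC is 40/19 times the corresponding component of AB, so AC = 40/19·AB and the points are collinear.

Yes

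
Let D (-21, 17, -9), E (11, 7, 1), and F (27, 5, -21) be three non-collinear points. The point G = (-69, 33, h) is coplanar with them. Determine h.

-33

Coplanarity requires DE · (DF × DG) = 0.
DE = (32, -10, 10), DF = (48, -12, -12); the triple product is linear in h with coefficient 96 and constant term 3168.
Setting it to zero: h = -33.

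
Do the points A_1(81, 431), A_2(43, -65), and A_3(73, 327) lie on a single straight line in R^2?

No

A_1A_2 = (-38, -496), A_1A_3 = (-8, -104).
Twice the signed area of △A_1A_2A_3 is (-38)(-104) − (-496)(-8) = -16.
The area is nonzero, so the three points are not collinear.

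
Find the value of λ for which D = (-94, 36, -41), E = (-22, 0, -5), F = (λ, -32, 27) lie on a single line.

42

Collinearity requires DE × DF = 0; each component is linear in λ.
The y-component gives (36)λ + (-1512) = 0, so λ = 42.
The remaining components then also vanish.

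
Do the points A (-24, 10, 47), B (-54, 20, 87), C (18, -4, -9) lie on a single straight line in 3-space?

Yes

AB = (-30, 10, 40), AC = (42, -14, -56).
Each component of AC is -7/5 times the corresponding component of AB, so AC = -7/5·AB and the points are collinear.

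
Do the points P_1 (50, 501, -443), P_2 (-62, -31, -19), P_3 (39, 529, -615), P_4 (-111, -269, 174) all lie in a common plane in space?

No

The four points are coplanar iff the 3×3 determinant with rows P_1P_2, P_1P_3, P_1P_4 is zero.
Rows: (-112, -532, 424), (-11, 28, -172), (-161, -770, 617).
Expanding along the first row: (-112)(-115164) − (-532)(-34479) + (424)(12978) = 58212.
Nonzero ⇒ not coplanar.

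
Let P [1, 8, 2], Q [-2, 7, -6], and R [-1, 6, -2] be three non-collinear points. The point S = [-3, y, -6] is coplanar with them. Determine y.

4

Coplanarity requires PQ · (PR × PS) = 0.
PQ = (-3, -1, -8), PR = (-2, -2, -4); the triple product is linear in y with coefficient 4 and constant term -16.
Setting it to zero: y = 4.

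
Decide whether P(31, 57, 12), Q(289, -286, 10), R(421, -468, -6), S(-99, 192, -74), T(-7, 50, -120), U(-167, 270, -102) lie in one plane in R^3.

Yes

The plane through P, Q, R has normal n = PQ × PR = (5124, 3864, -1680) and equation n·X = 358932.
Checking the remaining points: n·S = 358932, n·T = 358932, n·U = 358932.
All equal 358932, so all 6 points lie in one plane.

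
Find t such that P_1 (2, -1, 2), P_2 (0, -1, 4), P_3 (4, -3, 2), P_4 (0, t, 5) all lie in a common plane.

-2

Normal to plane P_1P_2P_3: n = (4, 4, 4); plane equation n·P = 12.
Requiring n·P_4 = 12: (4)t + (20) = 12.
So t = -2.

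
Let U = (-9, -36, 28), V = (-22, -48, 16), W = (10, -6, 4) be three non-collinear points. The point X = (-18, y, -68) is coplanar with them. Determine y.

Coplanarity requires UV · (UW × UX) = 0.
UV = (-13, -12, -12), UW = (19, 30, -24); the triple product is linear in y with coefficient -540 and constant term -9720.
Setting it to zero: y = -18.

-18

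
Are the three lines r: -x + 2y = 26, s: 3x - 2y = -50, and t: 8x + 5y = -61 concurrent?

Intersecting r and s: solving the 2×2 system gives (x, y) = (-12, 7).
Substitute into t: (8)(-12) + (5)(7) = -61.
This equals -61, so (-12, 7) lies on all three lines and they are concurrent.

Yes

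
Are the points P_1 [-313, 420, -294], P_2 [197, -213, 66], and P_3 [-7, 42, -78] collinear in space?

No

P_1P_2 = (510, -633, 360), P_1P_3 = (306, -378, 216).
Comparing components 2 and 3: (-633)(216) − (360)(-378) = -648 ≠ 0, so P_1P_2 and P_1P_3 are not parallel and the points are not collinear.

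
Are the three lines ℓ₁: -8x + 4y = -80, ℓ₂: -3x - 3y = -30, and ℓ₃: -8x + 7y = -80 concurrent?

Yes

Intersecting ℓ₁ and ℓ₂: solving the 2×2 system gives (x, y) = (10, 0).
Substitute into ℓ₃: (-8)(10) + (7)(0) = -80.
This equals -80, so (10, 0) lies on all three lines and they are concurrent.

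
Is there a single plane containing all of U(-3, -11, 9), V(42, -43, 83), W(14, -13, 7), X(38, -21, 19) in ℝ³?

A normal to the plane through U, V, W is n = UV × UW = (212, 1348, 454).
The plane has equation n·P = -11378. For X: n·X = -11626.
-11626 ≠ -11378, so X is off the plane.

No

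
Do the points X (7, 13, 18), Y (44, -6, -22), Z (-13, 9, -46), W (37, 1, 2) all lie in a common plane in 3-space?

With X as base: XY = (37, -19, -40), XZ = (-20, -4, -64), XW = (30, -12, -16).
XZ × XW = (-704, -2240, 360).
XY · (XZ × XW) = 2112.
Since 2112 ≠ 0, the four points are not coplanar.

No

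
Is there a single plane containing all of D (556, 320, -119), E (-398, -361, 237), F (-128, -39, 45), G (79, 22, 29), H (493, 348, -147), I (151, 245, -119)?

Yes

The plane through D, E, F has normal n = DE × DF = (16120, -87048, -123318) and equation n·P = -4217798.
Checking the remaining points: n·G = -4217798, n·H = -4217798, n·I = -4217798.
All equal -4217798, so all 6 points lie in one plane.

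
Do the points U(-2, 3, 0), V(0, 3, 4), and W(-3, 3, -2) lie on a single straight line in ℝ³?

Yes

UV = (2, 0, 4), UW = (-1, 0, -2).
UV × UW = (0, 0, 0).
The cross product vanishes, so the three points are collinear.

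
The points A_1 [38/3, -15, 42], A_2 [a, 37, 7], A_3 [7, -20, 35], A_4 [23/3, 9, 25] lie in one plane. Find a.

Normal to plane A_1A_3A_4: n = (253, -184/3, -161); plane equation n·P = -7912/3.
Requiring n·A_2 = -7912/3: (253)a + (-10189/3) = -7912/3.
So a = 3.

3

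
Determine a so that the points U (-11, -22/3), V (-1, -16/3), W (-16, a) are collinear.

-25/3

Collinearity: (W − U) must be parallel to (V − U) = (10, 2).
Cross-multiplying the components: (a − (-22/3))·(10) = (-5)·(2).
Solving gives a = -25/3.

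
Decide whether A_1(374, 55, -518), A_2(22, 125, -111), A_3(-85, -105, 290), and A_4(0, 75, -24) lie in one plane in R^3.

No

With A_1 as base: A_1A_2 = (-352, 70, 407), A_1A_3 = (-459, -160, 808), A_1A_4 = (-374, 20, 494).
A_1A_3 × A_1A_4 = (-95200, -75446, -69020).
A_1A_2 · (A_1A_3 × A_1A_4) = 138040.
Since 138040 ≠ 0, the four points are not coplanar.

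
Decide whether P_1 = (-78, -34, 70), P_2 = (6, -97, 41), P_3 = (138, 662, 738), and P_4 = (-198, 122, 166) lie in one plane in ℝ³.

A normal to the plane through P_1, P_2, P_3 is n = P_1P_2 × P_1P_3 = (-21900, -62376, 72072).
The plane has equation n·P = 8874024. For P_4: n·P_4 = 8690280.
8690280 ≠ 8874024, so P_4 is off the plane.

No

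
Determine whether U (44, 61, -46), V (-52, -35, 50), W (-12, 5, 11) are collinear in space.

No

UV = (-96, -96, 96), UW = (-56, -56, 57).
Comparing components 2 and 3: (-96)(57) − (96)(-56) = -96 ≠ 0, so UV and UW are not parallel and the points are not collinear.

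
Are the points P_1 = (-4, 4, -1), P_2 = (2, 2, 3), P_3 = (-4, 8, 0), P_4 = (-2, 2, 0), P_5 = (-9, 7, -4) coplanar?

The plane through P_1, P_2, P_3 has normal n = P_1P_2 × P_1P_3 = (-18, -6, 24) and equation n·P = 24.
Checking the remaining points: n·P_4 = 24, n·P_5 = 24.
All equal 24, so all 5 points lie in one plane.

Yes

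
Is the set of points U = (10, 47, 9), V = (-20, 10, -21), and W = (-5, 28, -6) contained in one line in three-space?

No

UV = (-30, -37, -30), UW = (-15, -19, -15).
Comparing components 2 and 3: (-37)(-15) − (-30)(-19) = -15 ≠ 0, so UV and UW are not parallel and the points are not collinear.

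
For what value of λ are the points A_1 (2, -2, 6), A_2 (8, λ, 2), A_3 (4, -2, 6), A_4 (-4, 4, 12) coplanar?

Normal to plane A_1A_3A_4: n = (0, -12, 12); plane equation n·P = 96.
Requiring n·A_2 = 96: (-12)λ + (24) = 96.
So λ = -6.

-6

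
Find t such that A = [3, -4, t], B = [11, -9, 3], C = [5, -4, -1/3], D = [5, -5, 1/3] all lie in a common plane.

-1/3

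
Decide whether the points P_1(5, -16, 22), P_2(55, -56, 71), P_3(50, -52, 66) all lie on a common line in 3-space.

No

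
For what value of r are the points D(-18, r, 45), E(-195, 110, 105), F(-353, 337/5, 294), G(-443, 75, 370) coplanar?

5

The points are coplanar iff DE · (DF × DG) = 0.
Expanding, this is linear in r: (5002)r + (-25010) = 0.
So r = 5.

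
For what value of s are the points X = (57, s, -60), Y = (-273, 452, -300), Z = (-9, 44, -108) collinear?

-58

Collinearity requires XY × XZ = 0; each component is linear in s.
The x-component gives (-192)s + (-11136) = 0, so s = -58.
The remaining components then also vanish.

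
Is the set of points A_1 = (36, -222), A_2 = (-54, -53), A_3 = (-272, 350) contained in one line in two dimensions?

No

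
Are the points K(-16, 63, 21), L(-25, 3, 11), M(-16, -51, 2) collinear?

KL = (-9, -60, -10), KM = (0, -114, -19).
Comparing components 3 and 1: (-10)(0) − (-9)(-19) = -171 ≠ 0, so KL and KM are not parallel and the points are not collinear.

No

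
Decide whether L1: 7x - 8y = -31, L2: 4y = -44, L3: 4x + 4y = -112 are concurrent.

Yes

The three lines meet at one point iff the augmented coefficient matrix [aᵢ bᵢ cᵢ] has rank < 3, i.e. its determinant vanishes.
Here the determinant is 0.
It vanishes, so the lines are concurrent at (-17, -11).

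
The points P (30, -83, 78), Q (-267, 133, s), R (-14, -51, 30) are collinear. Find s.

Direction PR = (-44, 32, -48). From the x-coordinate of Q, the parameter along the line is τ = (-267 − 30)/(-44) = 27/4.
Then s = 78 + 27/4·(-48) = -246.

-246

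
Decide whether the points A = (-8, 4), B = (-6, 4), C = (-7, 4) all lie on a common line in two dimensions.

Yes

AB = (2, 0), AC = (1, 0).
det[AB; AC] = (2)(0) − (0)(1) = 0.
The determinant is zero, so the points are collinear.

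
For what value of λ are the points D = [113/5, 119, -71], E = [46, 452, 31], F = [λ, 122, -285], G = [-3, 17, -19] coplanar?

The points are coplanar iff DE · (DF × DG) = 0.
Expanding, this is linear in λ: (-27720)λ + (1951488) = 0.
So λ = 352/5.

352/5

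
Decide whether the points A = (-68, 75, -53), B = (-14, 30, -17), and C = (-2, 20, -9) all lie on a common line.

Yes

AB = (54, -45, 36), AC = (66, -55, 44).
Each component of AC is 11/9 times the corresponding component of AB, so AC = 11/9·AB and the points are collinear.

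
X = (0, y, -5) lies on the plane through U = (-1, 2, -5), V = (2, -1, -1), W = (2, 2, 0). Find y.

The plane through U, V, W has equation −15x − 3y + 9z = -36.
Substituting X: (-3)y + (-45) = -36, so y = -3.

-3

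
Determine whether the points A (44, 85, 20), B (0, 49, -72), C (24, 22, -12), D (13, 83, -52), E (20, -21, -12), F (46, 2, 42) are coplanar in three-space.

No

The plane through A, B, C has normal n = AB × AC = (-4644, 432, 2052) and equation n·P = -126576.
Checking the remaining points: n·D = -131220, n·E = -126576, n·F = -126576.
Since n·D = -131220 ≠ -126576, D is off the plane and the points are not all coplanar.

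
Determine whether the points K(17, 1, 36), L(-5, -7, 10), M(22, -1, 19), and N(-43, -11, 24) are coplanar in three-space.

A normal to the plane through K, L, M is n = KL × KM = (84, -504, 84).
The plane has equation n·P = 3948. For N: n·N = 3948.
Equal, so N lies in the plane and all four are coplanar.

Yes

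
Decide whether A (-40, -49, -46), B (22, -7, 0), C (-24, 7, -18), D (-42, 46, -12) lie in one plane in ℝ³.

No

The four points are coplanar iff the 3×3 determinant with rows AB, AC, AD is zero.
Rows: (62, 42, 46), (16, 56, 28), (-2, 95, 34).
Expanding along the first row: (62)(-756) − (42)(600) + (46)(1632) = 3000.
Nonzero ⇒ not coplanar.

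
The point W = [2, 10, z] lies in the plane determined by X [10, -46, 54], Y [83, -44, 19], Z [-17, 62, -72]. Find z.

-14

The plane through X, Y, Z has equation 3528x + 10143y + 7938z = -2646.
Substituting W: (7938)z + (108486) = -2646, so z = -14.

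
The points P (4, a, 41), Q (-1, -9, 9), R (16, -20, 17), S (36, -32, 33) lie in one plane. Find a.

-8

The points are coplanar iff PQ · (PR × PS) = 0.
Expanding, this is linear in a: (112)a + (896) = 0.
So a = -8.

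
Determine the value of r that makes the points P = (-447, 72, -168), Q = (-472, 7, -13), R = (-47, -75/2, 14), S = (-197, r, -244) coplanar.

171/2

Normal to plane PQR: n = (10285/2, 66550, 57475/2); plane equation n·X = -4669995/2.
Requiring n·S = -4669995/2: (66550)r + (-16050045/2) = -4669995/2.
So r = 171/2.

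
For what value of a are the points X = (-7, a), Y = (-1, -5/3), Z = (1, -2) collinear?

-2/3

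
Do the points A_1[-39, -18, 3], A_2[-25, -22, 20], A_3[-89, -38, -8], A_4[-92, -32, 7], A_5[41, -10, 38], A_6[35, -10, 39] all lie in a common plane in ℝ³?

The plane through A_1, A_2, A_3 has normal n = A_1A_2 × A_1A_3 = (384, -696, -480) and equation n·P = -3888.
Checking the remaining points: n·A_4 = -16416, n·A_5 = 4464, n·A_6 = 1680.
Since n·A_4 = -16416 ≠ -3888, A_4 is off the plane and the points are not all coplanar.

No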